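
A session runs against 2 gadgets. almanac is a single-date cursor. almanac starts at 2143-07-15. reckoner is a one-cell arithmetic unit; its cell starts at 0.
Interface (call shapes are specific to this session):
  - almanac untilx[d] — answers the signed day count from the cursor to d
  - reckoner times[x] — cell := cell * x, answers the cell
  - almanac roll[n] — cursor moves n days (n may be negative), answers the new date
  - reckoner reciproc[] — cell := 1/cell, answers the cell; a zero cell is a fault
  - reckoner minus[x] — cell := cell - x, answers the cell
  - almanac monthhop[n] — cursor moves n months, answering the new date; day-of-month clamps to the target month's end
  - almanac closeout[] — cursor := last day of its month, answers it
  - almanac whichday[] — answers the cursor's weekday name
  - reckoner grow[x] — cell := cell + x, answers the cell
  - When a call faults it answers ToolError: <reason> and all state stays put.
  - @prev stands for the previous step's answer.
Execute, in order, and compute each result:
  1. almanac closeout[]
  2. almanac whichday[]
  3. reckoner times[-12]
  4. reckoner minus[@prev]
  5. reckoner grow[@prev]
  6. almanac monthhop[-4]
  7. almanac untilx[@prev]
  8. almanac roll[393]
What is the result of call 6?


>>> almanac closeout
= 2143-07-31
>>> almanac whichday
= Wednesday
>>> reckoner times x='-12'
= 0
>>> reckoner minus x='@prev'
= 0
>>> reckoner grow x='@prev'
= 0
>>> almanac monthhop n='-4'
= 2143-03-31
>>> almanac untilx d='@prev'
= 0
>>> almanac roll n='393'
= 2144-04-27

Answer: 2143-03-31


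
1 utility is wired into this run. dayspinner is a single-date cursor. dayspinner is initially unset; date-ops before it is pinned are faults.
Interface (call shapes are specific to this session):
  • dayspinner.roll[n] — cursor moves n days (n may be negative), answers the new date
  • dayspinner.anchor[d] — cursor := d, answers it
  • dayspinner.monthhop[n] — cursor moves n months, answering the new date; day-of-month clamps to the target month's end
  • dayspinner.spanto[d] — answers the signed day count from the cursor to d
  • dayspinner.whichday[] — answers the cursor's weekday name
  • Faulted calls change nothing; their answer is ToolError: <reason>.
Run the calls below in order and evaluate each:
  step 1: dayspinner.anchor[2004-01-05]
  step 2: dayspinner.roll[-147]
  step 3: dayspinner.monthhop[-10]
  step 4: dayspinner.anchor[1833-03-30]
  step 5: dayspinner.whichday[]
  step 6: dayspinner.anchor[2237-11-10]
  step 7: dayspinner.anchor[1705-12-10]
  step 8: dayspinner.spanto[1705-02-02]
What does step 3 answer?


>>> anchor d='2004-01-05'
[out] 2004-01-05
>>> roll n='-147'
[out] 2003-08-11
>>> monthhop n='-10'
[out] 2002-10-11
>>> anchor d='1833-03-30'
[out] 1833-03-30
>>> whichday
[out] Saturday
>>> anchor d='2237-11-10'
[out] 2237-11-10
>>> anchor d='1705-12-10'
[out] 1705-12-10
>>> spanto d='1705-02-02'
[out] -311

Answer: 2002-10-11


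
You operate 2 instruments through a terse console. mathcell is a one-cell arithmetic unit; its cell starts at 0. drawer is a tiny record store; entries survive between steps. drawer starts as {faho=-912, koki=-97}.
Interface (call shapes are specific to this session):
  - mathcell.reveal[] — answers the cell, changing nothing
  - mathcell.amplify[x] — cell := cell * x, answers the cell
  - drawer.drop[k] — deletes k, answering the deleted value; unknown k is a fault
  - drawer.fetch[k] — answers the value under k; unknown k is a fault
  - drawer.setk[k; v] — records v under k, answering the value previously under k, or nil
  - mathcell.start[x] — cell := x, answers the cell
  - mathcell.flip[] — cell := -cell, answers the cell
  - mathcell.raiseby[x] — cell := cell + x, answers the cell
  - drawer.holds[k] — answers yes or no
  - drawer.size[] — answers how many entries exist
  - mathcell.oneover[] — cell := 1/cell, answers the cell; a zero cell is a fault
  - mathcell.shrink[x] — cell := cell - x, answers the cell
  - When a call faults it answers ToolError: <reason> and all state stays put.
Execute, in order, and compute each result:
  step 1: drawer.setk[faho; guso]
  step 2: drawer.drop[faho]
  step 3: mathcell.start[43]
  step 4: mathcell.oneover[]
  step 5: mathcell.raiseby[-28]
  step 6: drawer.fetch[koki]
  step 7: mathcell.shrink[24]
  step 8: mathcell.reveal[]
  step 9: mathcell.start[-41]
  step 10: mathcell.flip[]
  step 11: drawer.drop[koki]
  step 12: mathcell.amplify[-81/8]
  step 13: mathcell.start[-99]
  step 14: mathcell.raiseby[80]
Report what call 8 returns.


Answer: -2235/43

Derivation:
>> setk(k=faho, v=guso)
<< -912
>> drop(k=faho)
<< guso
>> start(x=43)
<< 43
>> oneover()
<< 1/43
>> raiseby(x=-28)
<< -1203/43
>> fetch(k=koki)
<< -97
>> shrink(x=24)
<< -2235/43
>> reveal()
<< -2235/43
>> start(x=-41)
<< -41
>> flip()
<< 41
>> drop(k=koki)
<< -97
>> amplify(x=-81/8)
<< -3321/8
>> start(x=-99)
<< -99
>> raiseby(x=80)
<< -19


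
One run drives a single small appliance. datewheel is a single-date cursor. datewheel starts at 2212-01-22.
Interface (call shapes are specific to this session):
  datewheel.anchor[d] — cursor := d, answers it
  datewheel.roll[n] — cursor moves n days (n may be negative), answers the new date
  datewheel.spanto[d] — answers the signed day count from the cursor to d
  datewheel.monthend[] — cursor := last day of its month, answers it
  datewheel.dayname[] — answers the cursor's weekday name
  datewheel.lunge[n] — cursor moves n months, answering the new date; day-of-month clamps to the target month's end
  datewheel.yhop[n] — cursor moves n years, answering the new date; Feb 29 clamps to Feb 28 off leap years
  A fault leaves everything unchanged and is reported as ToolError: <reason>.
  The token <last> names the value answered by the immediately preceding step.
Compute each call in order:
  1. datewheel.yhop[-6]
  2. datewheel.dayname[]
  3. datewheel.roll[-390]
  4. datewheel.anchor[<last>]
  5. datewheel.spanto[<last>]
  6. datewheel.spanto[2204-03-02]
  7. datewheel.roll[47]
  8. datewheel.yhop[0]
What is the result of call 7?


// 1. datewheel.yhop(n=-6) -> 2206-01-22
// 2. datewheel.dayname() -> Wednesday
// 3. datewheel.roll(n=-390) -> 2204-12-28
// 4. datewheel.anchor(d=<last>) -> 2204-12-28
// 5. datewheel.spanto(d=<last>) -> 0
// 6. datewheel.spanto(d=2204-03-02) -> -301
// 7. datewheel.roll(n=47) -> 2205-02-13
// 8. datewheel.yhop(n=0) -> 2205-02-13

Answer: 2205-02-13


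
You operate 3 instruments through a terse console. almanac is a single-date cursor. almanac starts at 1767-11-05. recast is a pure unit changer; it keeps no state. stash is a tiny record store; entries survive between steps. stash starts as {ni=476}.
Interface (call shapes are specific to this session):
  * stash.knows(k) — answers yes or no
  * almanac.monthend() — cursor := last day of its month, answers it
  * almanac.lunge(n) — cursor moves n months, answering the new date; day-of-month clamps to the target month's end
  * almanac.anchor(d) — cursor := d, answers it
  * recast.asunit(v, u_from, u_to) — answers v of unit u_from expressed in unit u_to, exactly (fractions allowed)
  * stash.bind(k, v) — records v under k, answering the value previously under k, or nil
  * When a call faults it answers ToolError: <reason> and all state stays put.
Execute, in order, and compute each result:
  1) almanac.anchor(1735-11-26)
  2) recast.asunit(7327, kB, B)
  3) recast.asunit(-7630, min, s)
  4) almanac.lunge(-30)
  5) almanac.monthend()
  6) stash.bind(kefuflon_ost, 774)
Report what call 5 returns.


[in] anchor d: 1735-11-26
= 1735-11-26
[in] asunit v: 7327 u_from: kB u_to: B
= 7327000
[in] asunit v: -7630 u_from: min u_to: s
= -457800
[in] lunge n: -30
= 1733-05-26
[in] monthend
= 1733-05-31
[in] bind k: kefuflon_ost v: 774
= nil

Answer: 1733-05-31


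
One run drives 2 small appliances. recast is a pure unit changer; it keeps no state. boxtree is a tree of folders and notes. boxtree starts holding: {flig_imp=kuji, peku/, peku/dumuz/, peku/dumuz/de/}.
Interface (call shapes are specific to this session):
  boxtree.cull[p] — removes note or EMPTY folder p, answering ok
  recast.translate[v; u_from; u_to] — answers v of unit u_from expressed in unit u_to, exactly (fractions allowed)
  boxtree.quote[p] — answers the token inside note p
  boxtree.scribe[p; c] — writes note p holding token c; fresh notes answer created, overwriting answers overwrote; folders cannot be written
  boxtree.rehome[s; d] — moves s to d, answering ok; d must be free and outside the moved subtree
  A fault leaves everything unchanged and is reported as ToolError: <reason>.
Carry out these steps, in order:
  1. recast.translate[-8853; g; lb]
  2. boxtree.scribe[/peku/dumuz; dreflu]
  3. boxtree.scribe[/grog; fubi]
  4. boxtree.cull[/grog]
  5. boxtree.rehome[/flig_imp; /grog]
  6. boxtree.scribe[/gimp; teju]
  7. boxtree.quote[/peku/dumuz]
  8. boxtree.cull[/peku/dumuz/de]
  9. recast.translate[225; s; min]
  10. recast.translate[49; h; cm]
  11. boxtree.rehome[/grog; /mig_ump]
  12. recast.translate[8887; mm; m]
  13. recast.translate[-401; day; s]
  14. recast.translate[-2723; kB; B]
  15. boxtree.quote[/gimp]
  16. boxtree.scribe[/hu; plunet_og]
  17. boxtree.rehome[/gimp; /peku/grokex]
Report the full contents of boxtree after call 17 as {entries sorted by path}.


Answer: {hu=plunet_og, mig_ump=kuji, peku/, peku/dumuz/, peku/grokex=teju}

Derivation:
>>> recast.translate -8853 g lb
[out] -885300000/45359237
>>> boxtree.scribe /peku/dumuz dreflu
[out] ToolError: is a directory
>>> boxtree.scribe /grog fubi
[out] created
>>> boxtree.cull /grog
[out] ok
>>> boxtree.rehome /flig_imp /grog
[out] ok
>>> boxtree.scribe /gimp teju
[out] created
>>> boxtree.quote /peku/dumuz
[out] ToolError: is a directory
>>> boxtree.cull /peku/dumuz/de
[out] ok
>>> recast.translate 225 s min
[out] 15/4
>>> recast.translate 49 h cm
[out] ToolError: incompatible units
>>> boxtree.rehome /grog /mig_ump
[out] ok
>>> recast.translate 8887 mm m
[out] 8887/1000
>>> recast.translate -401 day s
[out] -34646400
>>> recast.translate -2723 kB B
[out] -2723000
>>> boxtree.quote /gimp
[out] teju
>>> boxtree.scribe /hu plunet_og
[out] created
>>> boxtree.rehome /gimp /peku/grokex
[out] ok


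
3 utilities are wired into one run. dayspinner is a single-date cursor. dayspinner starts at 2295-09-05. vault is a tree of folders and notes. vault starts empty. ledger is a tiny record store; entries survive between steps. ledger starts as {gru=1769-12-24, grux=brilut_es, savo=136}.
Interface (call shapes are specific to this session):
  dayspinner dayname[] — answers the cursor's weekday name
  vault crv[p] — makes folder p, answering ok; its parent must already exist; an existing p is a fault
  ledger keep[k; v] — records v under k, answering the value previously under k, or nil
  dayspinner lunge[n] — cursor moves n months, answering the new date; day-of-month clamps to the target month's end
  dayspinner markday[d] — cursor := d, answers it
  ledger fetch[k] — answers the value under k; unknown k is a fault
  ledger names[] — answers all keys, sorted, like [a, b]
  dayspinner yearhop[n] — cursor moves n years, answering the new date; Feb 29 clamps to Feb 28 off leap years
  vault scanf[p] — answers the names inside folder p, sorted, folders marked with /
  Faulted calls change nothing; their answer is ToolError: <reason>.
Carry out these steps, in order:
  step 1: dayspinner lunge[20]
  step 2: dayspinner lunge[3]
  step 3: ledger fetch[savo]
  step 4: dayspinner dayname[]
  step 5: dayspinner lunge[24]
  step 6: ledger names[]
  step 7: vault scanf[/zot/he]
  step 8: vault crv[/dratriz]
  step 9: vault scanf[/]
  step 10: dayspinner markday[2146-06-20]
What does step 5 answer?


Answer: 2299-08-05

Derivation:
Step: dayspinner lunge[n=20]
Result: 2297-05-05
Step: dayspinner lunge[n=3]
Result: 2297-08-05
Step: ledger fetch[k=savo]
Result: 136
Step: dayspinner dayname[]
Result: Thursday
Step: dayspinner lunge[n=24]
Result: 2299-08-05
Step: ledger names[]
Result: [gru, grux, savo]
Step: vault scanf[p=/zot/he]
Result: ToolError: not found
Step: vault crv[p=/dratriz]
Result: ok
Step: vault scanf[p=/]
Result: [dratriz/]
Step: dayspinner markday[d=2146-06-20]
Result: 2146-06-20


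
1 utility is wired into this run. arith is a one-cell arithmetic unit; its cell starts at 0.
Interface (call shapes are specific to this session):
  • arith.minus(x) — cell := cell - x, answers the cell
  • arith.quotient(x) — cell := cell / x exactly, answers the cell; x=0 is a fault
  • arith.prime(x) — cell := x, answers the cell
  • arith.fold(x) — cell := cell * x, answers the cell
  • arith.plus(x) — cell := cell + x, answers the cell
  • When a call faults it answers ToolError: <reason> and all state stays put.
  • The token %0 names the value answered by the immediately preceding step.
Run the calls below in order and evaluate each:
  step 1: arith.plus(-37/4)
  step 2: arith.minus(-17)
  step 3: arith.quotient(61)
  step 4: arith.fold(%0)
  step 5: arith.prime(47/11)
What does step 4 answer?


! 1. arith.plus(x→-37/4) => -37/4
! 2. arith.minus(x→-17) => 31/4
! 3. arith.quotient(x→61) => 31/244
! 4. arith.fold(x→%0) => 961/59536
! 5. arith.prime(x→47/11) => 47/11

Answer: 961/59536


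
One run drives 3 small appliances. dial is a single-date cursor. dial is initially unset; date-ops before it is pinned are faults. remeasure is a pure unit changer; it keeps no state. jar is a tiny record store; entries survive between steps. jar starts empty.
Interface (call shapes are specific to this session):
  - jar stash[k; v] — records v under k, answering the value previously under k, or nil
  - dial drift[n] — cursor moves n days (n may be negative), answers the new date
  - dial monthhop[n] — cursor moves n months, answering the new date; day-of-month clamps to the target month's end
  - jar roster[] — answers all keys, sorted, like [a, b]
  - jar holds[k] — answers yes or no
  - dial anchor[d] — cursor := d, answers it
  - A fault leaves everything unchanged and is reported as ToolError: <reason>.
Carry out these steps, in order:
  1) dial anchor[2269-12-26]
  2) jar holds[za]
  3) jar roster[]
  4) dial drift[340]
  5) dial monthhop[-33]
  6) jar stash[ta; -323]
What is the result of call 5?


Calling dial anchor with 2269-12-26, and observe 2269-12-26.
I use jar holds with za, yielding no.
Next I call jar roster(), and observe [].
Then dial drift with 340, giving 2270-12-01.
Next I call dial monthhop with -33, — result: 2268-03-01.
Then jar stash with ta, -323, → nil.

Answer: 2268-03-01


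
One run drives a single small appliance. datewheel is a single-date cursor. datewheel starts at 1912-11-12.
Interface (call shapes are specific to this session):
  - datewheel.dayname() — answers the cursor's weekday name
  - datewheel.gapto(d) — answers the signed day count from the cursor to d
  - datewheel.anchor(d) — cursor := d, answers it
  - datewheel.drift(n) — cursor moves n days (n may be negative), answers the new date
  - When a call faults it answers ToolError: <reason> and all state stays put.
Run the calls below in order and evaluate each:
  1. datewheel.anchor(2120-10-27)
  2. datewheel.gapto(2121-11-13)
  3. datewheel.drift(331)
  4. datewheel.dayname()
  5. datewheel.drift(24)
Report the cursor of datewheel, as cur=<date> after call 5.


Do: anchor[2120-10-27]
See: 2120-10-27
Do: gapto[2121-11-13]
See: 382
Do: drift[331]
See: 2121-09-23
Do: dayname[]
See: Tuesday
Do: drift[24]
See: 2121-10-17

Answer: cur=2121-10-17


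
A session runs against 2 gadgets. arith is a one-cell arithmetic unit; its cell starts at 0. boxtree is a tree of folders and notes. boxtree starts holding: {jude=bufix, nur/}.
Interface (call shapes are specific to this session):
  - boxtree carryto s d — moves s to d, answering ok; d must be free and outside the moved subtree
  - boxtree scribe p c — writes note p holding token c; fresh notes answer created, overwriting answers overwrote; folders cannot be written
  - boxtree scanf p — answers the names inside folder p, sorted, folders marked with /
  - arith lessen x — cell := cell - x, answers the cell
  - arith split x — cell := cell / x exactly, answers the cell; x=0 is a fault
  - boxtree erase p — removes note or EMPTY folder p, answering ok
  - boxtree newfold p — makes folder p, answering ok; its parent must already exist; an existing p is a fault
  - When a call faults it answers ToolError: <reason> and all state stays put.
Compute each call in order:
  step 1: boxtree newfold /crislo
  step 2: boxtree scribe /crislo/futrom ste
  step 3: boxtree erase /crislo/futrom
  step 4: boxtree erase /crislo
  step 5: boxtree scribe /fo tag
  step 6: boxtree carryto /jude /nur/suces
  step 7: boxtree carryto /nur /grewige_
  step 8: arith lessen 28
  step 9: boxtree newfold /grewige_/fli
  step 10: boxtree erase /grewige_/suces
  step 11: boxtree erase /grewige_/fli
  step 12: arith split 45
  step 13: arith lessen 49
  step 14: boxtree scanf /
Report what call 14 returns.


Next I call boxtree newfold with /crislo: ok.
I call boxtree scribe with /crislo/futrom, ste, — result: created.
Calling boxtree erase with /crislo/futrom, which returns ok.
Then boxtree erase with /crislo, → ok.
Then boxtree scribe with /fo, tag, and observe created.
I call boxtree carryto with /jude, /nur/suces, which returns ok.
Then boxtree carryto with /nur, /grewige_, and observe ok.
Then arith lessen with 28: -28.
I run boxtree newfold with /grewige_/fli, and observe ok.
Calling boxtree erase with /grewige_/suces, and see ok.
I invoke boxtree erase with /grewige_/fli: ok.
Next I call arith split with 45, — result: -28/45.
I try arith lessen with 49, and get -2233/45.
Calling boxtree scanf with /, and get [fo, grewige_/].

Answer: [fo, grewige_/]


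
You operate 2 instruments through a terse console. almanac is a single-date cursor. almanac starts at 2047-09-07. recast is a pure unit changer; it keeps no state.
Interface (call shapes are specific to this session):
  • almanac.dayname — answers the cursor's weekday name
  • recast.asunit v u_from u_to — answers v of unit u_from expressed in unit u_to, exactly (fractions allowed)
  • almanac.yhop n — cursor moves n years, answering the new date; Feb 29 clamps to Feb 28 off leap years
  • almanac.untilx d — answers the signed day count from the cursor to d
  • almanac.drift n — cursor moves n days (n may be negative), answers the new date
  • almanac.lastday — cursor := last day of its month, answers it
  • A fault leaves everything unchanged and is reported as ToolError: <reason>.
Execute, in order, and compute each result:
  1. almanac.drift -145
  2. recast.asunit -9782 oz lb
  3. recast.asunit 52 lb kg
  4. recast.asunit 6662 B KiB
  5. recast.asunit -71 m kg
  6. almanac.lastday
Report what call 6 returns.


Answer: 2047-04-30

Derivation:
Act: almanac.drift[-145]
Obs: 2047-04-15
Act: recast.asunit[-9782; oz; lb]
Obs: -4891/8
Act: recast.asunit[52; lb; kg]
Obs: 589670081/25000000
Act: recast.asunit[6662; B; KiB]
Obs: 3331/512
Act: recast.asunit[-71; m; kg]
Obs: ToolError: incompatible units
Act: almanac.lastday[]
Obs: 2047-04-30


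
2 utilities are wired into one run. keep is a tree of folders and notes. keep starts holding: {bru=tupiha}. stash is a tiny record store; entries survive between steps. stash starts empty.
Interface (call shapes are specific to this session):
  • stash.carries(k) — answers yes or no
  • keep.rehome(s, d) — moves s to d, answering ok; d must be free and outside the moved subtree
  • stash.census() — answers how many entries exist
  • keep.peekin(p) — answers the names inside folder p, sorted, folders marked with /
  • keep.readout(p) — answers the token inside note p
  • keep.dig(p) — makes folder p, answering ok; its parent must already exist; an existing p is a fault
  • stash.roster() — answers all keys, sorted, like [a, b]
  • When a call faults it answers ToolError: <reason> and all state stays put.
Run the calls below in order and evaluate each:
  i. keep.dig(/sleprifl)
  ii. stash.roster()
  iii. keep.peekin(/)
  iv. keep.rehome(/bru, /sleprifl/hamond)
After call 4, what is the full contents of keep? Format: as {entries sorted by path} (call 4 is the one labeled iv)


# dig(p: /sleprifl) : ok
# roster() : []
# peekin(p: /) : [bru, sleprifl/]
# rehome(s: /bru, d: /sleprifl/hamond) : ok

Answer: {sleprifl/, sleprifl/hamond=tupiha}


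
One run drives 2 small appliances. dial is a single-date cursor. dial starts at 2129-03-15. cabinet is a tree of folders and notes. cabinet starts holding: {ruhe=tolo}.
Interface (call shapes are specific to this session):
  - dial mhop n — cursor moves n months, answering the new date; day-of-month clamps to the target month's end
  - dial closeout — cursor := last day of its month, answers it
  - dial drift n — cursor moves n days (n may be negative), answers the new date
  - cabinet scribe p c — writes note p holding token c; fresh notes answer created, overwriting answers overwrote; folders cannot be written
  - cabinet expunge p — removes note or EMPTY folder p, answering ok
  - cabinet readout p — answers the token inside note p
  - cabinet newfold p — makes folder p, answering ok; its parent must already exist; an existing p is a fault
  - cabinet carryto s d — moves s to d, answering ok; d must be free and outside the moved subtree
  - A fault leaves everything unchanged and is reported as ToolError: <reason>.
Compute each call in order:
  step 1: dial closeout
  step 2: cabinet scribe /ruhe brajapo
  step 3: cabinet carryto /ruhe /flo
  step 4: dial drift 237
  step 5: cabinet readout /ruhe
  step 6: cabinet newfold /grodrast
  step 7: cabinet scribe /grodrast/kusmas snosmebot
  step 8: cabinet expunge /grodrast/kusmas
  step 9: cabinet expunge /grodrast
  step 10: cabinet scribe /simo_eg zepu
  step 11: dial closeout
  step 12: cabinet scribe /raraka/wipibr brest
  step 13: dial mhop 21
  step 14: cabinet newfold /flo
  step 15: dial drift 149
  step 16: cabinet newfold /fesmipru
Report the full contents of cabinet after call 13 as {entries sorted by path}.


;; 1. dial closeout() ~> 2129-03-31
;; 2. cabinet scribe(p: /ruhe, c: brajapo) ~> overwrote
;; 3. cabinet carryto(s: /ruhe, d: /flo) ~> ok
;; 4. dial drift(n: 237) ~> 2129-11-23
;; 5. cabinet readout(p: /ruhe) ~> ToolError: not found
;; 6. cabinet newfold(p: /grodrast) ~> ok
;; 7. cabinet scribe(p: /grodrast/kusmas, c: snosmebot) ~> created
;; 8. cabinet expunge(p: /grodrast/kusmas) ~> ok
;; 9. cabinet expunge(p: /grodrast) ~> ok
;; 10. cabinet scribe(p: /simo_eg, c: zepu) ~> created
;; 11. dial closeout() ~> 2129-11-30
;; 12. cabinet scribe(p: /raraka/wipibr, c: brest) ~> ToolError: no parent
;; 13. dial mhop(n: 21) ~> 2131-08-30
;; 14. cabinet newfold(p: /flo) ~> ToolError: exists
;; 15. dial drift(n: 149) ~> 2132-01-26
;; 16. cabinet newfold(p: /fesmipru) ~> ok

Answer: {flo=brajapo, simo_eg=zepu}


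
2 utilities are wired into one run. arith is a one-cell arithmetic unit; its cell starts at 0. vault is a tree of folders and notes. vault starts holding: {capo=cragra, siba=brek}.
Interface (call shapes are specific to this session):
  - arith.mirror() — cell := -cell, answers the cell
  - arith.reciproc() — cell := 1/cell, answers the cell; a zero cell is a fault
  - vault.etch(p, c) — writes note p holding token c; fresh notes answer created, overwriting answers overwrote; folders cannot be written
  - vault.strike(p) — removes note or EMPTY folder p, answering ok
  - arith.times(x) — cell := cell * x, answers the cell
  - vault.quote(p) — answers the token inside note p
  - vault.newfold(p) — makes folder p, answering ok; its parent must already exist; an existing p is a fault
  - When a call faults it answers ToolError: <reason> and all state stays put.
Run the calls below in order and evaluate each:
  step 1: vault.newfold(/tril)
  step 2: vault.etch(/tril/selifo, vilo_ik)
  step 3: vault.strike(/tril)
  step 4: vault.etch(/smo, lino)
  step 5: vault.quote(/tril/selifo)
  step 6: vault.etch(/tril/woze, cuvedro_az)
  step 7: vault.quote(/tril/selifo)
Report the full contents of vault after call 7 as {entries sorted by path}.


% 1. vault.newfold(p: /tril) : ok
% 2. vault.etch(p: /tril/selifo, c: vilo_ik) : created
% 3. vault.strike(p: /tril) : ToolError: not empty
% 4. vault.etch(p: /smo, c: lino) : created
% 5. vault.quote(p: /tril/selifo) : vilo_ik
% 6. vault.etch(p: /tril/woze, c: cuvedro_az) : created
% 7. vault.quote(p: /tril/selifo) : vilo_ik

Answer: {capo=cragra, siba=brek, smo=lino, tril/, tril/selifo=vilo_ik, tril/woze=cuvedro_az}


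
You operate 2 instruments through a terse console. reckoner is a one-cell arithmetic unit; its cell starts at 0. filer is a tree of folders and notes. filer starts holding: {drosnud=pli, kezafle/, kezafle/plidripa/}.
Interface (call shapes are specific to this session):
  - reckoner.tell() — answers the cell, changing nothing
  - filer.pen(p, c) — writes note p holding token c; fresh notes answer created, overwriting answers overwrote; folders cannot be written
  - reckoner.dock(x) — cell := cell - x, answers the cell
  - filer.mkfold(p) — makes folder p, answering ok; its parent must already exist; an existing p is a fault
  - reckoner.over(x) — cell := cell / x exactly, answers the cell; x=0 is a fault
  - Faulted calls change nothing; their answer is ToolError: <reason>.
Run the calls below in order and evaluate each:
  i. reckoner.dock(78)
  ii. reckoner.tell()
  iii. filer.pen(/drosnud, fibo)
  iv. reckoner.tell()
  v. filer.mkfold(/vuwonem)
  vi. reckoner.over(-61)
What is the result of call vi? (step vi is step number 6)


Answer: 78/61

Derivation:
·→ reckoner.dock(x=78)
·← -78
·→ reckoner.tell()
·← -78
·→ filer.pen(p=/drosnud, c=fibo)
·← overwrote
·→ reckoner.tell()
·← -78
·→ filer.mkfold(p=/vuwonem)
·← ok
·→ reckoner.over(x=-61)
·← 78/61


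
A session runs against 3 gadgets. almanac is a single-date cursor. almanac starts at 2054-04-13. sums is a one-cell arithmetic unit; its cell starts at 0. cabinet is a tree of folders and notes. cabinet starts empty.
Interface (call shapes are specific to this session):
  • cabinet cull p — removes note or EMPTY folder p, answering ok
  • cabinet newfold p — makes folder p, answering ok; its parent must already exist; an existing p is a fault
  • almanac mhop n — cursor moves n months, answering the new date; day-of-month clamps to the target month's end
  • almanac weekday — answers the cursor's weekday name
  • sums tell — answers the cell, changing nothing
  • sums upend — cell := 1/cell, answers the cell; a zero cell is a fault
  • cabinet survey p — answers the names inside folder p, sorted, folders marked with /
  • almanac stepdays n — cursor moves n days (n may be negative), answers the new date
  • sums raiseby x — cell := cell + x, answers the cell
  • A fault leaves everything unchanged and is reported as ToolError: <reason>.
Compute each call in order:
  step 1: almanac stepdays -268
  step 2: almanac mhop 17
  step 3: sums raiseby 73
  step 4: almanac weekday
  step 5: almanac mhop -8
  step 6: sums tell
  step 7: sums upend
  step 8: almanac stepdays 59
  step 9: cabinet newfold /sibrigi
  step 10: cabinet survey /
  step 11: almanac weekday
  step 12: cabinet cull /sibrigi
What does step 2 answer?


→ almanac stepdays(n: -268)
← 2053-07-19
→ almanac mhop(n: 17)
← 2054-12-19
→ sums raiseby(x: 73)
← 73
→ almanac weekday()
← Saturday
→ almanac mhop(n: -8)
← 2054-04-19
→ sums tell()
← 73
→ sums upend()
← 1/73
→ almanac stepdays(n: 59)
← 2054-06-17
→ cabinet newfold(p: /sibrigi)
← ok
→ cabinet survey(p: /)
← [sibrigi/]
→ almanac weekday()
← Wednesday
→ cabinet cull(p: /sibrigi)
← ok

Answer: 2054-12-19


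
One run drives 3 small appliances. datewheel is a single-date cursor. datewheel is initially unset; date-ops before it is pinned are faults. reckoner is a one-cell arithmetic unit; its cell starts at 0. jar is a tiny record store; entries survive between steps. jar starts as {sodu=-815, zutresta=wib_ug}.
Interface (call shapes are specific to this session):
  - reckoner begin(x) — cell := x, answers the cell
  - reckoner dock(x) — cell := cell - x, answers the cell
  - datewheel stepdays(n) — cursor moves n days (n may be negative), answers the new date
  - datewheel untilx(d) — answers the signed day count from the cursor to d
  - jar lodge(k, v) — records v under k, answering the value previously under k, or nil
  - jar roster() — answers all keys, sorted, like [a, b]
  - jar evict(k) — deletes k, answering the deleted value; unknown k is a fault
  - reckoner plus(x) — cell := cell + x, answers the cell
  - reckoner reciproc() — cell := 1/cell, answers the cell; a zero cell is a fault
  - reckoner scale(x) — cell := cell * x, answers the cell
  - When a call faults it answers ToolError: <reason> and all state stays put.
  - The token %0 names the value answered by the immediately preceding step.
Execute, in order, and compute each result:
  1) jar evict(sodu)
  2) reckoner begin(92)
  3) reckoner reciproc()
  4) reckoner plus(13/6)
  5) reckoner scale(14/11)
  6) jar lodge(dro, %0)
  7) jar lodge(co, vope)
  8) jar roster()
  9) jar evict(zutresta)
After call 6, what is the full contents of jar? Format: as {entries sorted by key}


Answer: {dro=4207/1518, zutresta=wib_ug}

Derivation:
>> jar evict(k: sodu)
<< -815
>> reckoner begin(x: 92)
<< 92
>> reckoner reciproc()
<< 1/92
>> reckoner plus(x: 13/6)
<< 601/276
>> reckoner scale(x: 14/11)
<< 4207/1518
>> jar lodge(k: dro, v: %0)
<< nil
>> jar lodge(k: co, v: vope)
<< nil
>> jar roster()
<< [co, dro, zutresta]
>> jar evict(k: zutresta)
<< wib_ug


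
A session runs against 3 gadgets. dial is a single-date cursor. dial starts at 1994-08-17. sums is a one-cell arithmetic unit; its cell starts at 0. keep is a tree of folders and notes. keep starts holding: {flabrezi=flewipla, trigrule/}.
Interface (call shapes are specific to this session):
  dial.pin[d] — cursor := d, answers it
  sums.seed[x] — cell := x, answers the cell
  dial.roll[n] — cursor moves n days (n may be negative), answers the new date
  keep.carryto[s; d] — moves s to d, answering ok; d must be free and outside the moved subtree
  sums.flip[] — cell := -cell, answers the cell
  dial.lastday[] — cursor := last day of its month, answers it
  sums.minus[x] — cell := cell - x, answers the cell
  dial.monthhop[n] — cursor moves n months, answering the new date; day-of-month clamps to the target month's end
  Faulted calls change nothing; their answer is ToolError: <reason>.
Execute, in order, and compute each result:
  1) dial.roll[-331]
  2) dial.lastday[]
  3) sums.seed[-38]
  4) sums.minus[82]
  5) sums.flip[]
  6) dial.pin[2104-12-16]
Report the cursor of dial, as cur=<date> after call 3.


Step: dial.roll[n='-331']
Result: 1993-09-20
Step: dial.lastday[]
Result: 1993-09-30
Step: sums.seed[x='-38']
Result: -38
Step: sums.minus[x='82']
Result: -120
Step: sums.flip[]
Result: 120
Step: dial.pin[d='2104-12-16']
Result: 2104-12-16

Answer: cur=1993-09-30


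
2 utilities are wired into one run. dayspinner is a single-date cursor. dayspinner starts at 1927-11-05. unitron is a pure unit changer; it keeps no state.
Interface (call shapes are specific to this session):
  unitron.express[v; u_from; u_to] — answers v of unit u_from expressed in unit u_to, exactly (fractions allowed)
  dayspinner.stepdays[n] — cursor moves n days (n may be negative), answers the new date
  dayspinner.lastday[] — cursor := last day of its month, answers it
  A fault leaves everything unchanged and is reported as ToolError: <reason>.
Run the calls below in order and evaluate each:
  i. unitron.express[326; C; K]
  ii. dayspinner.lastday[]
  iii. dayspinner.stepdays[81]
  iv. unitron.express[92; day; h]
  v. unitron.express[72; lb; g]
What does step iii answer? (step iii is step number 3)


>> express(v→326, u_from→C, u_to→K)
<< 11983/20
>> lastday()
<< 1927-11-30
>> stepdays(n→81)
<< 1928-02-19
>> express(v→92, u_from→day, u_to→h)
<< 2208
>> express(v→72, u_from→lb, u_to→g)
<< 408233133/12500

Answer: 1928-02-19


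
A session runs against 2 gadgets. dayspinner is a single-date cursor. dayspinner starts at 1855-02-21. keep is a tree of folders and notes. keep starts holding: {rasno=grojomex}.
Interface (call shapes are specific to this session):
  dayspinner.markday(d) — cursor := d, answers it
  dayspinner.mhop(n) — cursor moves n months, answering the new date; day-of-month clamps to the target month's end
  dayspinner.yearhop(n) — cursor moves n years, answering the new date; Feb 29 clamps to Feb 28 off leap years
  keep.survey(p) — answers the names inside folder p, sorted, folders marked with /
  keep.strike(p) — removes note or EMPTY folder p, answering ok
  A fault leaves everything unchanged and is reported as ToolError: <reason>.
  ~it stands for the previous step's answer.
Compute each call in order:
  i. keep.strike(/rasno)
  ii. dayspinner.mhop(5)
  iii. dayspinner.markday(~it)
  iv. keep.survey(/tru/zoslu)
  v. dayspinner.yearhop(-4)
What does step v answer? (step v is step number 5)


Answer: 1851-07-21

Derivation:
-- 1. keep.strike(p: /rasno) -> ok
-- 2. dayspinner.mhop(n: 5) -> 1855-07-21
-- 3. dayspinner.markday(d: ~it) -> 1855-07-21
-- 4. keep.survey(p: /tru/zoslu) -> ToolError: not found
-- 5. dayspinner.yearhop(n: -4) -> 1851-07-21


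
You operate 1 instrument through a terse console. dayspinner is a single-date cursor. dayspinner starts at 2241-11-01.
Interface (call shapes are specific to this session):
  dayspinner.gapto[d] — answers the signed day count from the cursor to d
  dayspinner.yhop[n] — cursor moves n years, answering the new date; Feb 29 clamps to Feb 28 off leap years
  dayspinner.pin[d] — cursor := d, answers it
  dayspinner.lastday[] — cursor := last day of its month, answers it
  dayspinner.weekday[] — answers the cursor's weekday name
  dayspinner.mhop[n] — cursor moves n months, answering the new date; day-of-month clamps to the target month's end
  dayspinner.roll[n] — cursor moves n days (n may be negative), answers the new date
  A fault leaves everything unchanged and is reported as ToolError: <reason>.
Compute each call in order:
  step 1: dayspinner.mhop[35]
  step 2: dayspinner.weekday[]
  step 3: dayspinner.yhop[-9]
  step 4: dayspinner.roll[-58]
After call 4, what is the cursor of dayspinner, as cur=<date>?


Answer: cur=2235-08-04

Derivation:
;; 1. dayspinner.mhop(n=35) : 2244-10-01
;; 2. dayspinner.weekday() : Tuesday
;; 3. dayspinner.yhop(n=-9) : 2235-10-01
;; 4. dayspinner.roll(n=-58) : 2235-08-04


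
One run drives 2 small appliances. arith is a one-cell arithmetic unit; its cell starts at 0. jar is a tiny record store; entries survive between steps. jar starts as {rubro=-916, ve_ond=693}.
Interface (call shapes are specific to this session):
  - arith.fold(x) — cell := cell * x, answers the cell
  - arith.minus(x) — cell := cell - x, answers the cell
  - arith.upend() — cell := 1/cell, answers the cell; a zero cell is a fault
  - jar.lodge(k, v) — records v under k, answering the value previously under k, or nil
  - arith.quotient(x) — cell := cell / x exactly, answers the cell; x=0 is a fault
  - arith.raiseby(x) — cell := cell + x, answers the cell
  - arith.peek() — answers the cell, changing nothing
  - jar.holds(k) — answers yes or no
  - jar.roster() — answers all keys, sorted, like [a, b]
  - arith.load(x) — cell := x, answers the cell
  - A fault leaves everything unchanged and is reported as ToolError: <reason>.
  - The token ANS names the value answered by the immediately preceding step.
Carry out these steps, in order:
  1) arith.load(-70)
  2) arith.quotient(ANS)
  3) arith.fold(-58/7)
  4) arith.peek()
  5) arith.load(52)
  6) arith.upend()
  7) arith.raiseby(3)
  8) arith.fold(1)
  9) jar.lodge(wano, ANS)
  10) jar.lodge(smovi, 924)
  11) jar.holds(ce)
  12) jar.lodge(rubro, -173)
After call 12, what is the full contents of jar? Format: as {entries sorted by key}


$ arith.load x: -70
:: -70
$ arith.quotient x: ANS
:: 1
$ arith.fold x: -58/7
:: -58/7
$ arith.peek
:: -58/7
$ arith.load x: 52
:: 52
$ arith.upend
:: 1/52
$ arith.raiseby x: 3
:: 157/52
$ arith.fold x: 1
:: 157/52
$ jar.lodge k: wano v: ANS
:: nil
$ jar.lodge k: smovi v: 924
:: nil
$ jar.holds k: ce
:: no
$ jar.lodge k: rubro v: -173
:: -916

Answer: {rubro=-173, smovi=924, ve_ond=693, wano=157/52}


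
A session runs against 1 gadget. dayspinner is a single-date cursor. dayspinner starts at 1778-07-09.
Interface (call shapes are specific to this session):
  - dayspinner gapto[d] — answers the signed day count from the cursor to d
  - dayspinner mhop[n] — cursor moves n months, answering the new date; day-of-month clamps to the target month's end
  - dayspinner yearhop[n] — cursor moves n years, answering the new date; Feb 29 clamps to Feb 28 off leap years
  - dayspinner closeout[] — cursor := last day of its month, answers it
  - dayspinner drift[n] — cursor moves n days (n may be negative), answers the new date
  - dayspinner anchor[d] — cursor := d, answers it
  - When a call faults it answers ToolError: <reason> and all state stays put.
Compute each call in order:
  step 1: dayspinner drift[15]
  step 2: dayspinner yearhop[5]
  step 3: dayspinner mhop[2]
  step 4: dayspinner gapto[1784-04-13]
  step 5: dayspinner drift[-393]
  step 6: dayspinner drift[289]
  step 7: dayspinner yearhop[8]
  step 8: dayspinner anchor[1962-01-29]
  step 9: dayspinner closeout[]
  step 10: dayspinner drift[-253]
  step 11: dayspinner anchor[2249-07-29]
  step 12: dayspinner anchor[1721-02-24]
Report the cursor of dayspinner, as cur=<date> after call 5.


I use dayspinner drift on n: 15, and see 1778-07-24.
I use dayspinner yearhop on n: 5, giving 1783-07-24.
Calling dayspinner mhop on n: 2, and see 1783-09-24.
Calling dayspinner gapto on d: 1784-04-13, and get 202.
Using dayspinner drift on n: -393, and get 1782-08-27.
I invoke dayspinner drift on n: 289, yielding 1783-06-12.
Next I call dayspinner yearhop on n: 8, → 1791-06-12.
Then dayspinner anchor on d: 1962-01-29, which returns 1962-01-29.
Calling dayspinner closeout, → 1962-01-31.
I call dayspinner drift on n: -253, yielding 1961-05-23.
Using dayspinner anchor on d: 2249-07-29: 2249-07-29.
Next I call dayspinner anchor on d: 1721-02-24, which returns 1721-02-24.

Answer: cur=1782-08-27


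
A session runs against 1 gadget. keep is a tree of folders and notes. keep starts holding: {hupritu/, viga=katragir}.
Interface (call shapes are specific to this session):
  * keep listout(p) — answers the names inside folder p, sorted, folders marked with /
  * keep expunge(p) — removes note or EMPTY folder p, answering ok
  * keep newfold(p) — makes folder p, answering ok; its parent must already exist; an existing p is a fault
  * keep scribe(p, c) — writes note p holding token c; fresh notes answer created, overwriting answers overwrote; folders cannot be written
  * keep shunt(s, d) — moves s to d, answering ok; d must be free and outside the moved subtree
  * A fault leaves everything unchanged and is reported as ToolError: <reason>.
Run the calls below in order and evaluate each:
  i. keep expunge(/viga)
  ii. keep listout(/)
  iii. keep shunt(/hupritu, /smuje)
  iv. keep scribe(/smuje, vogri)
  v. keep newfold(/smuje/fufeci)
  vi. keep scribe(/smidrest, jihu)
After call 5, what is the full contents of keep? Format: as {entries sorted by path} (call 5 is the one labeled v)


CALL keep expunge[p=/viga]
RET  ok
CALL keep listout[p=/]
RET  [hupritu/]
CALL keep shunt[s=/hupritu; d=/smuje]
RET  ok
CALL keep scribe[p=/smuje; c=vogri]
RET  ToolError: is a directory
CALL keep newfold[p=/smuje/fufeci]
RET  ok
CALL keep scribe[p=/smidrest; c=jihu]
RET  created

Answer: {smuje/, smuje/fufeci/}


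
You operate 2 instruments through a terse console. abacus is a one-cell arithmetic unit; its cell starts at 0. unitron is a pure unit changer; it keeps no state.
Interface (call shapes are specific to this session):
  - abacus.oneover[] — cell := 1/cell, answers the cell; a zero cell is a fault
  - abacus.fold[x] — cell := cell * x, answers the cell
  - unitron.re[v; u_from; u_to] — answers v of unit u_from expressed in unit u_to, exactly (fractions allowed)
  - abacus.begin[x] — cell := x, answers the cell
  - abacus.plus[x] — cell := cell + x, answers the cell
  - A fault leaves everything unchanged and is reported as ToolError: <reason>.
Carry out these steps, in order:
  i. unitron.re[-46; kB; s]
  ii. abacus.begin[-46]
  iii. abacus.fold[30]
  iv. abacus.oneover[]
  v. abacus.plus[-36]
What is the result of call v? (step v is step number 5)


Answer: -49681/1380

Derivation:
% unitron.re(v→-46, u_from→kB, u_to→s) : ToolError: incompatible units
% abacus.begin(x→-46) : -46
% abacus.fold(x→30) : -1380
% abacus.oneover() : -1/1380
% abacus.plus(x→-36) : -49681/1380
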